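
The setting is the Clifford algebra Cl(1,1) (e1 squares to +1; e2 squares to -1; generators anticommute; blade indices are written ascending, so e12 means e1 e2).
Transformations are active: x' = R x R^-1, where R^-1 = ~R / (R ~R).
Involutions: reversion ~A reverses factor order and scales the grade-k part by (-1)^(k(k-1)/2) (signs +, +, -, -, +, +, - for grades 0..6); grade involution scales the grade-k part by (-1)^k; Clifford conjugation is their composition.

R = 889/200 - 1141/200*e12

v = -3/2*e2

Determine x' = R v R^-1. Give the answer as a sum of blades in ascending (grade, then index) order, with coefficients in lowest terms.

~R = 889/200 + 1141/200*e12, and R ~R = -12789/1000, so R^-1 = ~R / (-12789/1000).
R v = -3423/400*e1 - 2667/400*e2
Answer: 20701/3480*e1 + 21349/3480*e2


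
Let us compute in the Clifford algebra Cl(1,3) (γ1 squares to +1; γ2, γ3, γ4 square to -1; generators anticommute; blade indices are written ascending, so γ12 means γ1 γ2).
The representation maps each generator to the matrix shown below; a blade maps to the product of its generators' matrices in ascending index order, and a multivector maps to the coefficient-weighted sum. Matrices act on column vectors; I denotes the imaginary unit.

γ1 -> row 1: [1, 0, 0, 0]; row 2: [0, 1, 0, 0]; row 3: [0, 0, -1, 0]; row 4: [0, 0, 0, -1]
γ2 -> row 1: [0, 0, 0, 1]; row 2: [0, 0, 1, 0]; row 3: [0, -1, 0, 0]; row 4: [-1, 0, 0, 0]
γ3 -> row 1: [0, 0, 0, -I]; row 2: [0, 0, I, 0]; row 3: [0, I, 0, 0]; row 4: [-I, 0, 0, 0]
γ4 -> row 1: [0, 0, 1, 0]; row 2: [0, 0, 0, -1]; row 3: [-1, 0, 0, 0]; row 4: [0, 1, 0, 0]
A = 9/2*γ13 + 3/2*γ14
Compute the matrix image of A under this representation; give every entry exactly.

Bivector images (products of the table entries): rho(γ13) = rho(γ1)rho(γ3) = row 1: [0, 0, 0, -I]; row 2: [0, 0, I, 0]; row 3: [0, -I, 0, 0]; row 4: [I, 0, 0, 0]; rho(γ14) = rho(γ1)rho(γ4) = row 1: [0, 0, 1, 0]; row 2: [0, 0, 0, -1]; row 3: [1, 0, 0, 0]; row 4: [0, -1, 0, 0].
M = (9/2)*rho(γ13) + (3/2)*rho(γ14), summed entrywise:
Answer: row 1: [0, 0, 3/2, -9*I/2]; row 2: [0, 0, 9*I/2, -3/2]; row 3: [3/2, -9*I/2, 0, 0]; row 4: [9*I/2, -3/2, 0, 0]


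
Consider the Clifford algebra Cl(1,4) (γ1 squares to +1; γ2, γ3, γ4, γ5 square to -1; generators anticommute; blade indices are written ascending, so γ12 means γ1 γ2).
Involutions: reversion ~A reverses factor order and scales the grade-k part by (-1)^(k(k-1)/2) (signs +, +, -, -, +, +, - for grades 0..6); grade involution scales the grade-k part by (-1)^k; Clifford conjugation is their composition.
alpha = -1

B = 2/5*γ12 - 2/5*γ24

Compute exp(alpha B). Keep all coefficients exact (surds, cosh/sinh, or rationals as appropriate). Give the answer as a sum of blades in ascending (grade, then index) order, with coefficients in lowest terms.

B^2 term by term: the squares give (2/5)^2*(γ12)^2 + (-2/5)^2*(γ24)^2 = 4/25*(+1) + 4/25*(-1) = 0 (each basis 2-blade squares to minus the product of its generators' squares); cross terms between blades sharing an index anticommute and cancel. So B^2 = 0.
B^2 = 0, and the exponential is exactly linear here: exp(alpha B) = 1 + alpha B (parabolic case).
Answer: 1 - 2/5*γ12 + 2/5*γ24


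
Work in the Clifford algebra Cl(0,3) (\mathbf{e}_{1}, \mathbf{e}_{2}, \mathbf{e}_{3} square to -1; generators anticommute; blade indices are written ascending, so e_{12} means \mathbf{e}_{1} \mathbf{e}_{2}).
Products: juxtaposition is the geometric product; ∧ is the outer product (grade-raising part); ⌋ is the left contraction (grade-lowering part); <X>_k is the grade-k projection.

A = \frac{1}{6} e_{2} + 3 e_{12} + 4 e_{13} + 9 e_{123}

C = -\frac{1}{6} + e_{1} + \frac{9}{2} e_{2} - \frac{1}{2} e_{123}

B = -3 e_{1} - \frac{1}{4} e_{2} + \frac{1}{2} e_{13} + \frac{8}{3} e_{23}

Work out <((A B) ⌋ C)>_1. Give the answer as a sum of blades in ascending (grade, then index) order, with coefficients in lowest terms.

step 1: -\frac{47}{24} - \frac{93}{4} e_{1} - \frac{9}{2} e_{2} - \frac{112}{9} e_{3} + \frac{67}{6} e_{12} - \frac{41}{4} e_{13} + \frac{57}{2} e_{23} + \frac{11}{12} e_{123}
step 2: \frac{6245}{144} + \frac{295}{24} e_{1} - \frac{59}{16} e_{2} + \frac{67}{12} e_{3} - \frac{56}{9} e_{12} + \frac{9}{4} e_{13} - \frac{93}{8} e_{23} + \frac{47}{48} e_{123}
step 3: \frac{295}{24} e_{1} - \frac{59}{16} e_{2} + \frac{67}{12} e_{3}
Answer: \frac{295}{24} e_{1} - \frac{59}{16} e_{2} + \frac{67}{12} e_{3}


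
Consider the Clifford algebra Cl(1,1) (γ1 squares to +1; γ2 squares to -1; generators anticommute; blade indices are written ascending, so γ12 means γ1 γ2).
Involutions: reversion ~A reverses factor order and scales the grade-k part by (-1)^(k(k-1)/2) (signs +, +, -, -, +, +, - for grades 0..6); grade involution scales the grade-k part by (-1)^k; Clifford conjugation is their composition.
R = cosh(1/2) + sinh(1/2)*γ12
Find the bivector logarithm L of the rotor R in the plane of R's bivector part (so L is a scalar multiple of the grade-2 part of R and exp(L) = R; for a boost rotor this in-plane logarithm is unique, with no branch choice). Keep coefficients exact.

The scalar part of R is cosh(1/2), giving the rapidity magnitude (cosh is even); the bivector part supplies orientation, its quotient by sinh of the rapidity is the plane, and L = rapidity * plane — unique in that plane, since flipping both signs leaves L unchanged.
Concretely: cosh(rapidity) = cosh(1/2) gives rapidity = ±1/2, and since rapidity/sinh(rapidity) is even the sign is immaterial: L = (rapidity/sinh(rapidity)) * <R>_2 = (1/(2*sinh(1/2))) * <R>_2.
Answer: 1/2*γ12


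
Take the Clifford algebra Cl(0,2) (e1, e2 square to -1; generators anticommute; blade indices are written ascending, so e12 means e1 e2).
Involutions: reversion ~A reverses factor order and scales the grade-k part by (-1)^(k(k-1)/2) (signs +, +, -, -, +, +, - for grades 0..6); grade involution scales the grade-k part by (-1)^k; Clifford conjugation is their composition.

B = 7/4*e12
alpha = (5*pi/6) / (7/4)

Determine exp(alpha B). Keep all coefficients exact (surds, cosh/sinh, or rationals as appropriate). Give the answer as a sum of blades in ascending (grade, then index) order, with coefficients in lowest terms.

B^2 = (7/4)^2*(e12)^2 = 49/16*(-1) = -49/16 (a basis 2-blade squares to minus the product of its generators' squares).
B^2 = -49/16 — since the square is negative, the closed form is circular: l = 7/4, alpha*l = 5*pi/6, so exp(alpha B) = cos(5*pi/6) + (sin(5*pi/6)/(7/4))*B = -sqrt(3)/2 + (2/7)*B.
Answer: -sqrt(3)/2 + 1/2*e12


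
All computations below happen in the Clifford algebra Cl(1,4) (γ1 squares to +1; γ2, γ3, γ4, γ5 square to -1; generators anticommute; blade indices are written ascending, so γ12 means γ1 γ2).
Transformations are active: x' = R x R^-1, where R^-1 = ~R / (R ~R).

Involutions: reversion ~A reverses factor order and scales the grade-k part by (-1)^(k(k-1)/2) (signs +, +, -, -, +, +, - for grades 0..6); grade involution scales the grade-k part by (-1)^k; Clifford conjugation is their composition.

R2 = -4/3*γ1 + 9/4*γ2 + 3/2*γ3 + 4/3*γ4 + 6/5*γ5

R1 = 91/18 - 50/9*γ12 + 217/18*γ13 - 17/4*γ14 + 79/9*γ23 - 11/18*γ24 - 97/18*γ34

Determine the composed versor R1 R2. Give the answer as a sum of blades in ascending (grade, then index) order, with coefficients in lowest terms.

Distribute over the terms of R2 (each basis-blade product reordered to ascending indices, repeated generators contracted through their squares):
R1 (-4/3*γ1) = -182/27*γ1 - 200/27*γ2 + 434/27*γ3 - 17/3*γ4 - 316/27*γ123 + 22/27*γ124 + 194/27*γ134
R1 (9/4*γ2) = 25/2*γ1 + 91/8*γ2 + 79/4*γ3 - 11/8*γ4 - 217/8*γ123 + 153/16*γ124 - 97/8*γ234
R1 (3/2*γ3) = -217/12*γ1 - 79/6*γ2 + 91/12*γ3 - 97/12*γ4 - 25/3*γ123 + 51/8*γ134 + 11/12*γ234
R1 (4/3*γ4) = 17/3*γ1 + 22/27*γ2 + 194/27*γ3 + 182/27*γ4 - 200/27*γ124 + 434/27*γ134 + 316/27*γ234
R1 (6/5*γ5) = 91/15*γ5 - 20/3*γ125 + 217/15*γ135 - 51/10*γ145 + 158/15*γ235 - 11/15*γ245 - 97/15*γ345
Summing the partial products and collecting blades:
Answer: -719/108*γ1 - 1811/216*γ2 + 1366/27*γ3 - 1811/216*γ4 + 91/15*γ5 - 10187/216*γ123 + 1283/432*γ124 - 20/3*γ125 + 6401/216*γ134 + 217/15*γ135 - 51/10*γ145 + 107/216*γ234 + 158/15*γ235 - 11/15*γ245 - 97/15*γ345


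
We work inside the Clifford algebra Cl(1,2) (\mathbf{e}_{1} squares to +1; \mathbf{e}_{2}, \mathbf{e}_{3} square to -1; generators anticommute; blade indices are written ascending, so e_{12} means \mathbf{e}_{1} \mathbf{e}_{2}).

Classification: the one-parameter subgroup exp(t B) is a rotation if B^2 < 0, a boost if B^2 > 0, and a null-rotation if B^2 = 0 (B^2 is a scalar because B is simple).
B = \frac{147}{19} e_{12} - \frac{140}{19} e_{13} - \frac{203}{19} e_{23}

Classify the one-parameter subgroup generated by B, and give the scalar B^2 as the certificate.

B^2 term by term: the squares give (\frac{147}{19})^2*(e_{12})^2 + (-\frac{140}{19})^2*(e_{13})^2 + (-\frac{203}{19})^2*(e_{23})^2 = \frac{21609}{361}*(+1) + \frac{19600}{361}*(+1) + \frac{41209}{361}*(-1) = 0 (each basis 2-blade squares to minus the product of its generators' squares); cross terms between blades sharing an index anticommute and cancel. So B^2 = 0.
Answer: null-rotation, certificate B^2 = 0. The scalar 0 is the complete invariant here: its sign names the subgroup type.


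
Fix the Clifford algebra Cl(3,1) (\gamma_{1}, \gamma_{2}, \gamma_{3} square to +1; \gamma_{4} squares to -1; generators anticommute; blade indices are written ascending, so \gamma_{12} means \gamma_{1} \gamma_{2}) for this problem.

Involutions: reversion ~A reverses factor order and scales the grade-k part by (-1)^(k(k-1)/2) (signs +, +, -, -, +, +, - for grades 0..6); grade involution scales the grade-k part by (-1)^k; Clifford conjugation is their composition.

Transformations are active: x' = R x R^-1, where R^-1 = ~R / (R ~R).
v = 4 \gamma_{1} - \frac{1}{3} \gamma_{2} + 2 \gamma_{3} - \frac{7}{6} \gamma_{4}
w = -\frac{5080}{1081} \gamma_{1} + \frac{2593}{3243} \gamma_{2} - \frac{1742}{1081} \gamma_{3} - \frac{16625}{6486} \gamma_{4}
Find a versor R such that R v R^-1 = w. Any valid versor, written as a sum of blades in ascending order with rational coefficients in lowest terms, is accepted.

Construction: equal norms (both \frac{75}{4}) license R = v + w = -\frac{756}{1081} \gamma_{1} + \frac{504}{1081} \gamma_{2} + \frac{420}{1081} \gamma_{3} - \frac{4032}{1081} \gamma_{4} — nothing changes along that direction, while (v - w)/2 changes sign, so v maps onto w.
Answer: -\frac{756}{1081} \gamma_{1} + \frac{504}{1081} \gamma_{2} + \frac{420}{1081} \gamma_{3} - \frac{4032}{1081} \gamma_{4}


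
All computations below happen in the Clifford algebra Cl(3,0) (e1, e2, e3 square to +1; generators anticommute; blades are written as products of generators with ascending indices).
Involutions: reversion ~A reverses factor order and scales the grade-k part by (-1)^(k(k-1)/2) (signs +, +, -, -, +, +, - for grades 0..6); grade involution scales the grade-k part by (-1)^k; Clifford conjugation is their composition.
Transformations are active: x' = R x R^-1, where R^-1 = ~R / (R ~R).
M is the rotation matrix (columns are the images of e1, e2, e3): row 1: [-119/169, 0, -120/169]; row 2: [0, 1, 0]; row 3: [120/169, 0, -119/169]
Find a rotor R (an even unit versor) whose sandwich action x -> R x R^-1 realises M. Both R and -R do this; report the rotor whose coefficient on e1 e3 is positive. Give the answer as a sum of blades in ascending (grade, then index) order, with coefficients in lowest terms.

Method: write R = a + b12*e1 e2 + b13*e1 e3 + b23*e2 e3 with a^2 + b12^2 + b13^2 + b23^2 = 1 (so R^-1 = ~R). Expanding the columns R e_j ~R gives tr M = 4a^2 - 1 and, from the antisymmetric part, M21 - M12 = -4a*b12, M13 - M31 = 4a*b13, M32 - M23 = -4a*b23.
Here tr M = -69/169, so a^2 = (1 + tr M)/4 = 25/169 and a = ±5/13. Taking a = 5/13: M21 - M12 = 0, M13 - M31 = -240/169, M32 - M23 = 0, giving b12 = 0, b13 = -12/13, b23 = 0, i.e. R = 5/13 - 12/13*e1 e3.
Its e1 e3 coefficient is negative, so report the other preimage -R.
Answer: -5/13 + 12/13*e1 e3. Sheet selection: the two-to-one cover makes ±R indistinguishable at the matrix level (trace -69/169), so uniqueness comes from the required sign on e1 e3.


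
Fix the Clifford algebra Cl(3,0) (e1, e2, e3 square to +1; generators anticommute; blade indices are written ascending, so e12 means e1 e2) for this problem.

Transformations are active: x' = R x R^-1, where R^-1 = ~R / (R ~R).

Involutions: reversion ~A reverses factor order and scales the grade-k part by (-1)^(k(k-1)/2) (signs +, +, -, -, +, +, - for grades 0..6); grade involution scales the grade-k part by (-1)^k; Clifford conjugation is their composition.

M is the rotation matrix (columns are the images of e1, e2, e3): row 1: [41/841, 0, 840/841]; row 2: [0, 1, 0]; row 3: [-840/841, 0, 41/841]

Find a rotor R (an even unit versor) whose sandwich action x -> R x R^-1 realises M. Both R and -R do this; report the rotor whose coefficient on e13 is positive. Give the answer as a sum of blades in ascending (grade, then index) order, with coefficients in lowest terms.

Method: write R = a + b12*e12 + b13*e13 + b23*e23 with a^2 + b12^2 + b13^2 + b23^2 = 1 (so R^-1 = ~R). Expanding the columns R e_j ~R gives tr M = 4a^2 - 1 and, from the antisymmetric part, M21 - M12 = -4a*b12, M13 - M31 = 4a*b13, M32 - M23 = -4a*b23.
Here tr M = 923/841, so a^2 = (1 + tr M)/4 = 441/841 and a = ±21/29. Taking a = 21/29: M21 - M12 = 0, M13 - M31 = 1680/841, M32 - M23 = 0, giving b12 = 0, b13 = 20/29, b23 = 0, i.e. R = 21/29 + 20/29*e13.
Its e13 coefficient is already positive.
Answer: 21/29 + 20/29*e13. Key observation: the double cover Spin(3) -> SO(3) sends R and -R to the same matrix (trace 923/841 here), so the stated sign of the e13 coefficient is what selects one sheet.


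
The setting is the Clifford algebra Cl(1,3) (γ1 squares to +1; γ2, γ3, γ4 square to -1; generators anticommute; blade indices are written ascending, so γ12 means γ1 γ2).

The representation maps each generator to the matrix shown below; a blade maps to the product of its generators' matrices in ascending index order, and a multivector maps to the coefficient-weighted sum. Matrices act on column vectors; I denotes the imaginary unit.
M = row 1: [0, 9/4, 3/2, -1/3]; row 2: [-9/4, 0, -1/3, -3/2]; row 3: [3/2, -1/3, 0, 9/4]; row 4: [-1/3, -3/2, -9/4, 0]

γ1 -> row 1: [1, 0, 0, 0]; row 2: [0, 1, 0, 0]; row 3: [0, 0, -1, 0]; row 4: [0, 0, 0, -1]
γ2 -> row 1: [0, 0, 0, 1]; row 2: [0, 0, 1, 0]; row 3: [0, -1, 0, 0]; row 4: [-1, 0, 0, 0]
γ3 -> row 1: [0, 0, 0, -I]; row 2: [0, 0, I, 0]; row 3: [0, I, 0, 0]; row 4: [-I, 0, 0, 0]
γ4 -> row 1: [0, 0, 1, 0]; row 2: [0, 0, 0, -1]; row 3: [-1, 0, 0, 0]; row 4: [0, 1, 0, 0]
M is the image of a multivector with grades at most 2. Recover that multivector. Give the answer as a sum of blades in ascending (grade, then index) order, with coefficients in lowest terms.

Method: the blade images are trace-orthogonal — tr(rho(e_A) rho(e_B)^-1) = 4 if A = B and 0 otherwise — and rho(e_A)^-1 = (e_A)^2 * rho(e_A) with (e_A)^2 = +1 or -1, so the coefficient of e_A in the preimage is (e_A)^2 * tr(M rho(e_A))/4.
Nonzero projections over blades of grade <= 2: γ12: (γ12)^2 = +1, tr(M rho(γ12)) = -4/3, coefficient -1/3; γ14: (γ14)^2 = +1, tr(M rho(γ14)) = 6, coefficient 3/2; γ24: (γ24)^2 = -1, tr(M rho(γ24)) = -9, coefficient 9/4. Every other blade of grade <= 2 projects to 0.
Answer: -1/3*γ12 + 3/2*γ14 + 9/4*γ24


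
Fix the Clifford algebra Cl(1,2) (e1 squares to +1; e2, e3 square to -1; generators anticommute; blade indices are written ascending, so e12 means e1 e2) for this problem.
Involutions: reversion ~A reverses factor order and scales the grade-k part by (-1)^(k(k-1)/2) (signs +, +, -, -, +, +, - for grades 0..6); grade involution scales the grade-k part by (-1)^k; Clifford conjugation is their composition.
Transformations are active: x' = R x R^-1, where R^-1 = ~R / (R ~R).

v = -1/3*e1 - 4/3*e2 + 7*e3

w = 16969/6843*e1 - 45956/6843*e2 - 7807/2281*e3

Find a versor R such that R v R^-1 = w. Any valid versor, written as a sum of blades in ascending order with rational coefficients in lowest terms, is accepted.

Key observation: q(v) = q(w) = -152/3 (sandwiches preserve the norm), so R = v + w = 4896/2281*e1 - 18360/2281*e2 + 8160/2281*e3 works whenever it is invertible — the component of v along it is kept and (v - w)/2 reverses, sending v to w.
Answer: 4896/2281*e1 - 18360/2281*e2 + 8160/2281*e3


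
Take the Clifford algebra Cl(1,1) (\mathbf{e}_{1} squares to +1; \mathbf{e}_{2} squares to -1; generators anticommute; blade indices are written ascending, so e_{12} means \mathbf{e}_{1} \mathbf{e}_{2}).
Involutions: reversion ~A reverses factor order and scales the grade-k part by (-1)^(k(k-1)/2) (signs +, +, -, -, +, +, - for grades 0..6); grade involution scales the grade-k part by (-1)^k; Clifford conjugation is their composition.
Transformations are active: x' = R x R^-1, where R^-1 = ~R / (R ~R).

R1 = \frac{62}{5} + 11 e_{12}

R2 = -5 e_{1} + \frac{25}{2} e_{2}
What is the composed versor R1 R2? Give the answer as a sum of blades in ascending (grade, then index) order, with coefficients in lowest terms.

Distribute over the terms of R1 (each basis-blade product reordered to ascending indices, repeated generators contracted through their squares):
(\frac{62}{5}) R2 = -62 e_{1} + 155 e_{2}
(11 e_{12}) R2 = -\frac{275}{2} e_{1} + 55 e_{2}
Summing the partial products and collecting blades:
Answer: -\frac{399}{2} e_{1} + 210 e_{2}


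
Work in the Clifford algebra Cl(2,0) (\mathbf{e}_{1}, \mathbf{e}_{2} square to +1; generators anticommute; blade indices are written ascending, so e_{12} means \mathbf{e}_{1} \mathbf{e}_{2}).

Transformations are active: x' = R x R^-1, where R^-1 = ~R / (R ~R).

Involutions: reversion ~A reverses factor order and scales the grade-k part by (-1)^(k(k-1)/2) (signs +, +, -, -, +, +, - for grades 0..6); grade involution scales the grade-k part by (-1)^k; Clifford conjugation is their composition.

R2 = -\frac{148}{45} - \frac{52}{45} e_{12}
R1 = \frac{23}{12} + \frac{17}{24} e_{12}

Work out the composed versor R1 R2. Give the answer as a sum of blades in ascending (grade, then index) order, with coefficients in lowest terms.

Distribute over the terms of R1 (each basis-blade product reordered to ascending indices, repeated generators contracted through their squares):
(\frac{23}{12}) R2 = -\frac{851}{135} - \frac{299}{135} e_{12}
(\frac{17}{24} e_{12}) R2 = \frac{221}{270} - \frac{629}{270} e_{12}
Summing the partial products and collecting blades:
Answer: -\frac{1481}{270} - \frac{409}{90} e_{12}


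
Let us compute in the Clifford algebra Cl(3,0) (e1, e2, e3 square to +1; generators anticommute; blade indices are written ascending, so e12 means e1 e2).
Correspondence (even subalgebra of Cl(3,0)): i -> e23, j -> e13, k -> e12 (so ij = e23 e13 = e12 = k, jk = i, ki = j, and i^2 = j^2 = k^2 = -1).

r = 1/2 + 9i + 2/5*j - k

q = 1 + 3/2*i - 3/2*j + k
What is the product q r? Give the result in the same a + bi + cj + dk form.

In blades: q = 1 + e12 - 3/2*e13 + 3/2*e23, r = 1/2 - e12 + 2/5*e13 + 9*e23.
Distribute q over r term by term (generator squares from the signature, products reordered to ascending indices): (1)*r = 1/2 - e12 + 2/5*e13 + 9*e23; (e12)*r = 1 + 1/2*e12 + 9*e13 - 2/5*e23; (-3/2*e13)*r = 3/5 + 27/2*e12 - 3/4*e13 + 3/2*e23; (3/2*e23)*r = -27/2 + 3/5*e12 + 3/2*e13 + 3/4*e23.
Sum: -57/5 + 68/5*e12 + 203/20*e13 + 217/20*e23; translating back through the correspondence:
Answer: -57/5 + 217/20*i + 203/20*j + 68/5*k


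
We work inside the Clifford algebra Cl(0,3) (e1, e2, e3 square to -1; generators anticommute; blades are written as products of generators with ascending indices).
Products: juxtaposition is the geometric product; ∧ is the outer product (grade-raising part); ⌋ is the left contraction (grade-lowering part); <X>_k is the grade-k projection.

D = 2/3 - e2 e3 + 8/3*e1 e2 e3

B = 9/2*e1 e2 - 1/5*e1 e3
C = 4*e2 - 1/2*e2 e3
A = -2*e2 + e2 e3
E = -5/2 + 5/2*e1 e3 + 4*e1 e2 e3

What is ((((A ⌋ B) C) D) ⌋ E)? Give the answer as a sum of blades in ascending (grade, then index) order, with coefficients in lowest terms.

step 1: -9*e1
step 2: -36*e1 e2 + 9/2*e1 e2 e3
step 3: 12 + 9/2*e1 + 96*e3 - 24*e1 e2 - 36*e1 e3 + 3*e1 e2 e3
step 4: 72 + 240*e1 - 144*e2 + 339/4*e3 - 384*e1 e2 + 30*e1 e3 - 18*e2 e3 + 48*e1 e2 e3
Answer: 72 + 240*e1 - 144*e2 + 339/4*e3 - 384*e1 e2 + 30*e1 e3 - 18*e2 e3 + 48*e1 e2 e3


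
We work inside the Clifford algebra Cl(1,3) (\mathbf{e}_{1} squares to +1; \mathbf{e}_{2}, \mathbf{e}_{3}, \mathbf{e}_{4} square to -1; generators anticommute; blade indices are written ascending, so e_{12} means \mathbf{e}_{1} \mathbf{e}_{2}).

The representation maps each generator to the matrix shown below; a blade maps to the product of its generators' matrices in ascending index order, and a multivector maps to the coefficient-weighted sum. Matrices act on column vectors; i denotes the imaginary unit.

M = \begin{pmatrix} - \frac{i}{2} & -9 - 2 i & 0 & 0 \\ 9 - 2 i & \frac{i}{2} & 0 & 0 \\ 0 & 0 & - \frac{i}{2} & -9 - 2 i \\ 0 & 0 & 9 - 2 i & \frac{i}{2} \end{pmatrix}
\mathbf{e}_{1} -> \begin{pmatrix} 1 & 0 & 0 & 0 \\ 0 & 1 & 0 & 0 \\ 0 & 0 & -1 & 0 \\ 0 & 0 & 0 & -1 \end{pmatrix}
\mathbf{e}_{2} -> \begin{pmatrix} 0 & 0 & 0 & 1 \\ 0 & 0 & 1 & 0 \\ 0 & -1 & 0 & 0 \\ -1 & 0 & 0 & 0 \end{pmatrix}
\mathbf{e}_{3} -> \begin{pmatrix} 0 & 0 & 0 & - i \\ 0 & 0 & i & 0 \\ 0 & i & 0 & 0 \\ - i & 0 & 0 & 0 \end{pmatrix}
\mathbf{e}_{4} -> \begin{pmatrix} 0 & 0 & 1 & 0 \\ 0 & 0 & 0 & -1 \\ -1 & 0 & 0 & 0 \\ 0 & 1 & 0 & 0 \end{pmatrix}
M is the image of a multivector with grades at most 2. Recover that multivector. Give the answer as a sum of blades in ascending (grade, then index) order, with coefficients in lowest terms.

Method: the blade images are trace-orthogonal — tr(rho(e_A) rho(e_B)^-1) = 4 if A = B and 0 otherwise — and rho(e_A)^-1 = (e_A)^2 * rho(e_A) with (e_A)^2 = +1 or -1, so the coefficient of e_A in the preimage is (e_A)^2 * tr(M rho(e_A))/4.
Nonzero projections over blades of grade <= 2: e_{23}: (e_{23})^2 = -1, tr(M rho(e_{23})) = -2, coefficient \frac{1}{2}; e_{24}: (e_{24})^2 = -1, tr(M rho(e_{24})) = 36, coefficient -9; e_{34}: (e_{34})^2 = -1, tr(M rho(e_{34})) = -8, coefficient 2. Every other blade of grade <= 2 projects to 0.
Answer: \frac{1}{2} e_{23} - 9 e_{24} + 2 e_{34}


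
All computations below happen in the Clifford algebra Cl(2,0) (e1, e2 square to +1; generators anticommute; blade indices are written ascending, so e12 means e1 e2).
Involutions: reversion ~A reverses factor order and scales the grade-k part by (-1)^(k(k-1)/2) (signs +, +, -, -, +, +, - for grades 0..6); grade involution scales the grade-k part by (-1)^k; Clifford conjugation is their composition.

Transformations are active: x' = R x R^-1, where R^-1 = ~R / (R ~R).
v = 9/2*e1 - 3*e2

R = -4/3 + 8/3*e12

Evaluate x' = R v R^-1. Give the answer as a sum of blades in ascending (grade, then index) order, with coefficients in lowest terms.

~R = -4/3 - 8/3*e12, and R ~R = 80/9, so R^-1 = ~R / (80/9).
R v = -14*e1 - 8*e2
Answer: -3/10*e1 + 27/5*e2


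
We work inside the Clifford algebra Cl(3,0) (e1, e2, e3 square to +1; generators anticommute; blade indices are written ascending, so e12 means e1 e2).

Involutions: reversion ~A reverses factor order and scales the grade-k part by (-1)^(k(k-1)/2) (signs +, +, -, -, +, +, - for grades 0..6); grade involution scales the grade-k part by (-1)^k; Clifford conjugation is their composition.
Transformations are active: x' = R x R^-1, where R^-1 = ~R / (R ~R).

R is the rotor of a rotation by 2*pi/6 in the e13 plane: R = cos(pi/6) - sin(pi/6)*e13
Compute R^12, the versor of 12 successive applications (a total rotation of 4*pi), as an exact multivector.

Rotor phase runs at HALF the rotation angle; powers of one rotor simply add phase, so after 12 steps in e13 the phase is 12*pi/6 = 2*pi and R^12 = cos(2*pi) - sin(2*pi)*e13.
cos(2*pi) = 1 and sin(2*pi) = 0, so R^12 = 1. The total rotation 4*pi is 2 full turns, so every vector returns to itself, yet the rotor is +1, back on the identity sheet (an even number of 2*pi turns).
Answer: 1


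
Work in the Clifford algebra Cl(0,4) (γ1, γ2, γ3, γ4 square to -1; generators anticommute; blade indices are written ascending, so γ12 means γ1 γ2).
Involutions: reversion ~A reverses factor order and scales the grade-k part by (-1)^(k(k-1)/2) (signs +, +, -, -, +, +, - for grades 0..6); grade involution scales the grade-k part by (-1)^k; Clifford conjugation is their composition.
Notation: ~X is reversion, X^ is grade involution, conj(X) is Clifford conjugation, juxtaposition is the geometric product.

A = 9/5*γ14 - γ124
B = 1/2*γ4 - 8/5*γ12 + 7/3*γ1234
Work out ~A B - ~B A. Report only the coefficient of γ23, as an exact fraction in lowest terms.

first term: 9/10*γ1 - 7/3*γ3 + 8/5*γ4 - 1/2*γ12 + 21/5*γ23 - 72/25*γ24
second term: 9/10*γ1 - 7/3*γ3 + 8/5*γ4 + 1/2*γ12 - 21/5*γ23 + 72/25*γ24
Answer: 42/5


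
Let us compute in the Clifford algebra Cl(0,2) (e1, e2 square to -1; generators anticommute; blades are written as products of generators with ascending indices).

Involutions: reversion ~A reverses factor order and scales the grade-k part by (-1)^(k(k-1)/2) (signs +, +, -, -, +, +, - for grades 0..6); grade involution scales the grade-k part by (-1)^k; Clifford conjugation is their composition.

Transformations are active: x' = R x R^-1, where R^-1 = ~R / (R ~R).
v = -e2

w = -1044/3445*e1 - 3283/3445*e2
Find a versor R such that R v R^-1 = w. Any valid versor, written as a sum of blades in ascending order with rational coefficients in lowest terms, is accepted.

Sketch: the shared square -1 makes R = v + w = -1044/3445*e1 - 6728/3445*e2 the natural versor; its sandwich fixes that direction, negates (v - w)/2, and sends v to w.
Answer: -1044/3445*e1 - 6728/3445*e2


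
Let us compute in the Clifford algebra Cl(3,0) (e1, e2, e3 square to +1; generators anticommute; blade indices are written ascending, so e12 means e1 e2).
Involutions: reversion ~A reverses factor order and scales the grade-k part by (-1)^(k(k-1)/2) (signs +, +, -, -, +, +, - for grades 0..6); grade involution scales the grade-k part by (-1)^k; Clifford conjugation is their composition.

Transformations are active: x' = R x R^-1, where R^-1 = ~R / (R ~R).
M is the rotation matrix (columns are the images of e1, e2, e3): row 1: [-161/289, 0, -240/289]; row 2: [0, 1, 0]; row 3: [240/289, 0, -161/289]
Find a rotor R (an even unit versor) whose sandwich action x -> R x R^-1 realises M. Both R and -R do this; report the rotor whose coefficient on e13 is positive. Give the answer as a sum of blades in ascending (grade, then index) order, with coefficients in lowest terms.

Method: write R = a + b12*e12 + b13*e13 + b23*e23 with a^2 + b12^2 + b13^2 + b23^2 = 1 (so R^-1 = ~R). Expanding the columns R e_j ~R gives tr M = 4a^2 - 1 and, from the antisymmetric part, M21 - M12 = -4a*b12, M13 - M31 = 4a*b13, M32 - M23 = -4a*b23.
Here tr M = -33/289, so a^2 = (1 + tr M)/4 = 64/289 and a = ±8/17. Taking a = 8/17: M21 - M12 = 0, M13 - M31 = -480/289, M32 - M23 = 0, giving b12 = 0, b13 = -15/17, b23 = 0, i.e. R = 8/17 - 15/17*e13.
Its e13 coefficient is negative, so report the other preimage -R.
Answer: -8/17 + 15/17*e13. Note: both R and -R realise this M (trace -33/289); the covering map identifies them, and the e13-coefficient sign is the tie-breaker.


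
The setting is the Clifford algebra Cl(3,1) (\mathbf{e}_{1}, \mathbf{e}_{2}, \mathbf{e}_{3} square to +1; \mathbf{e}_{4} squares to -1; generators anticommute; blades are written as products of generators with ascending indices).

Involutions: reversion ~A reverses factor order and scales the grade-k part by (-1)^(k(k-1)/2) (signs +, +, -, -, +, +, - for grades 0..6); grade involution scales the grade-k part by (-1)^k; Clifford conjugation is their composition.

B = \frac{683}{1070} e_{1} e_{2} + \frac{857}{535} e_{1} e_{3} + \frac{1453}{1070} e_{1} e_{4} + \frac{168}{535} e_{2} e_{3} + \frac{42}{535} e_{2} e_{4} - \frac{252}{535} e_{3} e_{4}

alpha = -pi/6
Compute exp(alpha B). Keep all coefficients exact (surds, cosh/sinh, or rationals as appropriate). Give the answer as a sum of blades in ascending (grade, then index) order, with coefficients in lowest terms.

B^2 term by term: the squares give (\frac{683}{1070})^2*(e_{1} e_{2})^2 + (\frac{857}{535})^2*(e_{1} e_{3})^2 + (\frac{1453}{1070})^2*(e_{1} e_{4})^2 + (\frac{168}{535})^2*(e_{2} e_{3})^2 + (\frac{42}{535})^2*(e_{2} e_{4})^2 + (-\frac{252}{535})^2*(e_{3} e_{4})^2 = \frac{466489}{1144900}*(-1) + \frac{734449}{286225}*(-1) + \frac{2111209}{1144900}*(+1) + \frac{28224}{286225}*(-1) + \frac{1764}{286225}*(+1) + \frac{63504}{286225}*(+1) = -1 (each basis 2-blade squares to minus the product of its generators' squares); cross terms between blades sharing an index anticommute and cancel; the commuting (index-disjoint) pairs give grade-4 terms 2*c*c'*(blade product), which cancel blade by blade — e_{1} e_{2} e_{3} e_{4}: -\frac{172116}{286225} - \frac{71988}{286225} + \frac{244104}{286225} = 0 — confirming B is simple. So B^2 = -1.
B^2 = -1 — a negative square means the series sums to a rotation: l = 1, alpha*l = - \frac{\pi}{6}, so exp(alpha B) = cos(- \frac{\pi}{6}) + (sin(- \frac{\pi}{6})/1)*B = \frac{\sqrt{3}}{2} + (- \frac{1}{2})*B.
Answer: \frac{\sqrt{3}}{2} - \frac{683}{2140} e_{1} e_{2} - \frac{857}{1070} e_{1} e_{3} - \frac{1453}{2140} e_{1} e_{4} - \frac{84}{535} e_{2} e_{3} - \frac{21}{535} e_{2} e_{4} + \frac{126}{535} e_{3} e_{4}


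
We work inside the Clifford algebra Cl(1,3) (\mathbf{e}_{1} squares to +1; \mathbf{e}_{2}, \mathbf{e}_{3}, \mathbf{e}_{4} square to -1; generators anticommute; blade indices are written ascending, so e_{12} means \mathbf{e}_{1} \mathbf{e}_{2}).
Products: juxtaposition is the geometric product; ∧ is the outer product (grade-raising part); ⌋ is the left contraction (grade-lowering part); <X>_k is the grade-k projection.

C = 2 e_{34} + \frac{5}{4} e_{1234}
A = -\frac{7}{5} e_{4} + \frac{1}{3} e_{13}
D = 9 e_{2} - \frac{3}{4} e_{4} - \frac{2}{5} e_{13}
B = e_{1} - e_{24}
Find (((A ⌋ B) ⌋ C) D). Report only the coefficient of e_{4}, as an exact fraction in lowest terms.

step 1: \frac{7}{5} e_{2}
step 2: \frac{7}{4} e_{134}
step 3: -\frac{7}{10} e_{4} + \frac{21}{16} e_{13} + \frac{63}{4} e_{1234}
Answer: -\frac{7}{10}


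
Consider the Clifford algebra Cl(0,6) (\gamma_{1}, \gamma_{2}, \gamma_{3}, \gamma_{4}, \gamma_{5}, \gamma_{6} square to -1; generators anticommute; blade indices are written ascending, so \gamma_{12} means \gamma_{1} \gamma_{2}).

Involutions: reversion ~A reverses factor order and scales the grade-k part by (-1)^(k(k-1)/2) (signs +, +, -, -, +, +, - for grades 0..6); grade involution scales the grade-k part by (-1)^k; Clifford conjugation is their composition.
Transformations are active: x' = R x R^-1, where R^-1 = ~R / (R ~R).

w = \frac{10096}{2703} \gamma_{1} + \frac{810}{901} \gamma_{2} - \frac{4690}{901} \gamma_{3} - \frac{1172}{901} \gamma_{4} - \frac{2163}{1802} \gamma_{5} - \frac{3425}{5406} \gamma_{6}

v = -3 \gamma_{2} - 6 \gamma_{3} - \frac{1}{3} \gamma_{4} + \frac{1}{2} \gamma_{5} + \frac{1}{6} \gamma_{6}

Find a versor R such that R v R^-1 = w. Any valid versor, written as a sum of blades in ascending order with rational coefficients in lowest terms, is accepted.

Construction: equal norms (both -\frac{817}{18}) license R = v + w = \frac{10096}{2703} \gamma_{1} - \frac{1893}{901} \gamma_{2} - \frac{10096}{901} \gamma_{3} - \frac{4417}{2703} \gamma_{4} - \frac{631}{901} \gamma_{5} - \frac{1262}{2703} \gamma_{6} — nothing changes along that direction, while (v - w)/2 changes sign, so v maps onto w.
Answer: \frac{10096}{2703} \gamma_{1} - \frac{1893}{901} \gamma_{2} - \frac{10096}{901} \gamma_{3} - \frac{4417}{2703} \gamma_{4} - \frac{631}{901} \gamma_{5} - \frac{1262}{2703} \gamma_{6}


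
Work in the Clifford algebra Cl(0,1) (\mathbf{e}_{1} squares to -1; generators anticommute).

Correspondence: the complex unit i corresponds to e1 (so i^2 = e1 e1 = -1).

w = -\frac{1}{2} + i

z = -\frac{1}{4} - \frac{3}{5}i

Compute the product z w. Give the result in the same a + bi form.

In blades: z = -\frac{1}{4} - \frac{3}{5} e_{1}, w = -\frac{1}{2} + e_{1}.
Distribute z over w term by term (generator squares from the signature, products reordered to ascending indices): (-\frac{1}{4})*w = \frac{1}{8} - \frac{1}{4} e_{1}; (-\frac{3}{5} e_{1})*w = \frac{3}{5} + \frac{3}{10} e_{1}.
Sum: \frac{29}{40} + \frac{1}{20} e_{1}; translating back through the correspondence:
Answer: \frac{29}{40} + \frac{1}{20}i


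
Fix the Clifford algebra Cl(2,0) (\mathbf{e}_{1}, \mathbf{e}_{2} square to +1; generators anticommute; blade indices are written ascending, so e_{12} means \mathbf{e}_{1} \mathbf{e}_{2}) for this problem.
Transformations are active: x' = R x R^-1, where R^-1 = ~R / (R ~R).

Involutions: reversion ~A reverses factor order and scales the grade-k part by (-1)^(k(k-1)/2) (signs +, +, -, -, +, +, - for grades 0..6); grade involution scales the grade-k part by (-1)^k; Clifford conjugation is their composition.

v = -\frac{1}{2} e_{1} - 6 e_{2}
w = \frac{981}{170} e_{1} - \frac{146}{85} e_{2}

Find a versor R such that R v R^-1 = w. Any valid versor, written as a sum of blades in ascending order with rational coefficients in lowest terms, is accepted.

Reasoning: v^2 = w^2 = \frac{145}{4} since conjugation preserves the quadratic form; R = v + w = \frac{448}{85} e_{1} - \frac{656}{85} e_{2} is then valid when invertible, keeping its own part and reversing (v - w)/2.
Answer: \frac{448}{85} e_{1} - \frac{656}{85} e_{2}


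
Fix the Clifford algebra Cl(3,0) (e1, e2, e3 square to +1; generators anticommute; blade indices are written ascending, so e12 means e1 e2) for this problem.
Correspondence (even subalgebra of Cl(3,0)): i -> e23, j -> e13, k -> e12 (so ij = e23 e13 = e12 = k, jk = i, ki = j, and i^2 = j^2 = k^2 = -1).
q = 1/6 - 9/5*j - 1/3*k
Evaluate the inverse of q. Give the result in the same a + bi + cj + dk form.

In blades: q = 1/6 - 1/3*e12 - 9/5*e13.
With qbar = 1/6 + 1/3*e12 + 9/5*e13 (scalar fixed, mapped units negated), q qbar = 3041/900 (the sum of squared coefficients), so q^-1 = qbar / (3041/900) = 150/3041 + 300/3041*e12 + 1620/3041*e13; translating back:
Answer: 150/3041 + 1620/3041*j + 300/3041*k


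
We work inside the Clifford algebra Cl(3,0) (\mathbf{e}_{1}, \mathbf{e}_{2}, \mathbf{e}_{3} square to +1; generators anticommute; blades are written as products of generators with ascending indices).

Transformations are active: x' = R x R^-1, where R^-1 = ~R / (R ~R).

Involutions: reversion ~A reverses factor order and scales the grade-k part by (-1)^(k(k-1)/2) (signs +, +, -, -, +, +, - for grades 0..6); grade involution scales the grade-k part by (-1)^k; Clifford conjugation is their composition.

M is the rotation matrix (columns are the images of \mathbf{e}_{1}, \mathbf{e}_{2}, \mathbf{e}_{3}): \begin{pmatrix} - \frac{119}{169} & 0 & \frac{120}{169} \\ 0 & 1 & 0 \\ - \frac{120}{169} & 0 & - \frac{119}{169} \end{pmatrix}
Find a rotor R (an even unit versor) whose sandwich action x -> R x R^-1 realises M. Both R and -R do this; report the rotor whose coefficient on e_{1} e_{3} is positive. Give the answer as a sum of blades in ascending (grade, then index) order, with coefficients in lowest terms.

Method: write R = a + b12*e_{1} e_{2} + b13*e_{1} e_{3} + b23*e_{2} e_{3} with a^2 + b12^2 + b13^2 + b23^2 = 1 (so R^-1 = ~R). Expanding the columns R e_j ~R gives tr M = 4a^2 - 1 and, from the antisymmetric part, M21 - M12 = -4a*b12, M13 - M31 = 4a*b13, M32 - M23 = -4a*b23.
Here tr M = -\frac{69}{169}, so a^2 = (1 + tr M)/4 = \frac{25}{169} and a = ±\frac{5}{13}. Taking a = \frac{5}{13}: M21 - M12 = 0, M13 - M31 = \frac{240}{169}, M32 - M23 = 0, giving b12 = 0, b13 = \frac{12}{13}, b23 = 0, i.e. R = \frac{5}{13} + \frac{12}{13} e_{1} e_{3}.
Its e_{1} e_{3} coefficient is already positive.
Answer: \frac{5}{13} + \frac{12}{13} e_{1} e_{3}. Sheet selection: the two-to-one cover makes ±R indistinguishable at the matrix level (trace -\frac{69}{169}), so uniqueness comes from the required sign on e_{1} e_{3}.


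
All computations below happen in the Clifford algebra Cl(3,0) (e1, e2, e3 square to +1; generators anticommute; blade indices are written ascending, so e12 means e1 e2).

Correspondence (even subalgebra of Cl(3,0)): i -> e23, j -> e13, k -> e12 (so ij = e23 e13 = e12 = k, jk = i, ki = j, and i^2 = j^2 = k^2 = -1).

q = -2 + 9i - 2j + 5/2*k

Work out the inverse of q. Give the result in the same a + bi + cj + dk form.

In blades: q = -2 + 5/2*e12 - 2*e13 + 9*e23.
With qbar = -2 - 5/2*e12 + 2*e13 - 9*e23 (scalar fixed, mapped units negated), q qbar = 381/4 (the sum of squared coefficients), so q^-1 = qbar / (381/4) = -8/381 - 10/381*e12 + 8/381*e13 - 12/127*e23; translating back:
Answer: -8/381 - 12/127*i + 8/381*j - 10/381*k


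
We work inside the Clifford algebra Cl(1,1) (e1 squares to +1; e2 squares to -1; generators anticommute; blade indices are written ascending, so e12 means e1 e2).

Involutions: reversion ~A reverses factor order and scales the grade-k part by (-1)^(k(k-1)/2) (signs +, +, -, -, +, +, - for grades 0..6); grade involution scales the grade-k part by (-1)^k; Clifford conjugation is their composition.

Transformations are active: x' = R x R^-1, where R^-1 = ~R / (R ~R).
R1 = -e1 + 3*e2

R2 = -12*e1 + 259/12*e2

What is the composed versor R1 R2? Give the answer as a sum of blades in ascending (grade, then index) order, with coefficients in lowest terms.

Distribute over the terms of R1 (each basis-blade product reordered to ascending indices, repeated generators contracted through their squares):
(-e1) R2 = 12 - 259/12*e12
(3*e2) R2 = -259/4 + 36*e12
Summing the partial products and collecting blades:
Answer: -211/4 + 173/12*e12


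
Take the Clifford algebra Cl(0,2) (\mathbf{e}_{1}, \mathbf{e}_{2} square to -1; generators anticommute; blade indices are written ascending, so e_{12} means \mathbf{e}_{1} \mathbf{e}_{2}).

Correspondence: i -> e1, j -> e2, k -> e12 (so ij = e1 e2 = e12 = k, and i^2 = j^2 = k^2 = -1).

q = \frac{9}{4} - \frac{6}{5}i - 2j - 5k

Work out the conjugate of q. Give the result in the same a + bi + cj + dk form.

In blades: q = \frac{9}{4} - \frac{6}{5} e_{1} - 2 e_{2} - 5 e_{12}.
Conjugation here is Clifford conjugation: the scalar is fixed and the grade-1 and grade-2 blades all flip sign, giving \frac{9}{4} + \frac{6}{5} e_{1} + 2 e_{2} + 5 e_{12}; translating back:
Answer: \frac{9}{4} + \frac{6}{5}i + 2j + 5k


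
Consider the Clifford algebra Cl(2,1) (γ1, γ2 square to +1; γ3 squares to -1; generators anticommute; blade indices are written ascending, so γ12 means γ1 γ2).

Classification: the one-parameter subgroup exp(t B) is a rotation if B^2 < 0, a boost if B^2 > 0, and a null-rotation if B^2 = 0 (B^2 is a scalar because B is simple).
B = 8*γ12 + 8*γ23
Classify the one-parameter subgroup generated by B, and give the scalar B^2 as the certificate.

B^2 term by term: the squares give (8)^2*(γ12)^2 + (8)^2*(γ23)^2 = 64*(-1) + 64*(+1) = 0 (each basis 2-blade squares to minus the product of its generators' squares); cross terms between blades sharing an index anticommute and cancel. So B^2 = 0.
Answer: null-rotation, certificate B^2 = 0. Why this suffices: the scalar 0 survives any versor conjugation, so its sign alone determines the class however B is presented.


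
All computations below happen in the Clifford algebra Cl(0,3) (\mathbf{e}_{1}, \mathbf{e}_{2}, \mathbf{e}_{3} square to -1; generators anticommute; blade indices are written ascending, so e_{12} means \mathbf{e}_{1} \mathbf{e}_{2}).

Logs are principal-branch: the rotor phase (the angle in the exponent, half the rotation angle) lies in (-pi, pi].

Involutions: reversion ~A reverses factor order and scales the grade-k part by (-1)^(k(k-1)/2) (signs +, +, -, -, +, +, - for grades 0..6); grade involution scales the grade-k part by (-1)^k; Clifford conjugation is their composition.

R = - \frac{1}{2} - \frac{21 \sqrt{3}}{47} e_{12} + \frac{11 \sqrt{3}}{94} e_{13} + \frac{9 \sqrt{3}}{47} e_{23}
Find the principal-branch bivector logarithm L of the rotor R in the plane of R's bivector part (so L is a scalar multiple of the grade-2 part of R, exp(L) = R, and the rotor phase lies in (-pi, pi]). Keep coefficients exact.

The scalar part of R is - \frac{1}{2}, and that scalar determines the rotor phase on the principal branch; recovering the unit plane as bivector-part over sine of the phase gives L = phase * plane.
Concretely: cos(phase) = - \frac{1}{2} gives phase = ±\frac{2 \pi}{3}, and since phase/sin(phase) is even the sign is immaterial: L = (phase/sin(phase)) * <R>_2 = (\frac{4 \sqrt{3} \pi}{9}) * <R>_2.
Answer: - \frac{28 \pi}{47} e_{12} + \frac{22 \pi}{141} e_{13} + \frac{12 \pi}{47} e_{23}
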